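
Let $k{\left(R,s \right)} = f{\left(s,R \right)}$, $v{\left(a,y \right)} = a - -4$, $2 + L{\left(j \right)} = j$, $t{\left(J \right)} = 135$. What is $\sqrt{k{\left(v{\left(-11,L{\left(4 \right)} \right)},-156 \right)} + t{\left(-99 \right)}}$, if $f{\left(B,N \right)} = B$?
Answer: $i \sqrt{21} \approx 4.5826 i$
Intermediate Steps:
$L{\left(j \right)} = -2 + j$
$v{\left(a,y \right)} = 4 + a$ ($v{\left(a,y \right)} = a + 4 = 4 + a$)
$k{\left(R,s \right)} = s$
$\sqrt{k{\left(v{\left(-11,L{\left(4 \right)} \right)},-156 \right)} + t{\left(-99 \right)}} = \sqrt{-156 + 135} = \sqrt{-21} = i \sqrt{21}$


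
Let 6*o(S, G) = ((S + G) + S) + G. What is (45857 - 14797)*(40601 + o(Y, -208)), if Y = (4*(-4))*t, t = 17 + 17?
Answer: 3759844060/3 ≈ 1.2533e+9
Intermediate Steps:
t = 34
Y = -544 (Y = (4*(-4))*34 = -16*34 = -544)
o(S, G) = G/3 + S/3 (o(S, G) = (((S + G) + S) + G)/6 = (((G + S) + S) + G)/6 = ((G + 2*S) + G)/6 = (2*G + 2*S)/6 = G/3 + S/3)
(45857 - 14797)*(40601 + o(Y, -208)) = (45857 - 14797)*(40601 + ((1/3)*(-208) + (1/3)*(-544))) = 31060*(40601 + (-208/3 - 544/3)) = 31060*(40601 - 752/3) = 31060*(121051/3) = 3759844060/3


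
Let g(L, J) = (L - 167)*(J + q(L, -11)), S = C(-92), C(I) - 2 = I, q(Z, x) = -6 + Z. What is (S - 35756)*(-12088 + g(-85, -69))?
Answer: -1012004272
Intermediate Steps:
C(I) = 2 + I
S = -90 (S = 2 - 92 = -90)
g(L, J) = (-167 + L)*(-6 + J + L) (g(L, J) = (L - 167)*(J + (-6 + L)) = (-167 + L)*(-6 + J + L))
(S - 35756)*(-12088 + g(-85, -69)) = (-90 - 35756)*(-12088 + (1002 + (-85)² - 173*(-85) - 167*(-69) - 69*(-85))) = -35846*(-12088 + (1002 + 7225 + 14705 + 11523 + 5865)) = -35846*(-12088 + 40320) = -35846*28232 = -1012004272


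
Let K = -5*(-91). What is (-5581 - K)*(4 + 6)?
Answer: -60360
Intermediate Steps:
K = 455
(-5581 - K)*(4 + 6) = (-5581 - 1*455)*(4 + 6) = (-5581 - 455)*10 = -6036*10 = -60360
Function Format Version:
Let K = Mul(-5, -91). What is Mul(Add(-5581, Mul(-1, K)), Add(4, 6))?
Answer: -60360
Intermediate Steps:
K = 455
Mul(Add(-5581, Mul(-1, K)), Add(4, 6)) = Mul(Add(-5581, Mul(-1, 455)), Add(4, 6)) = Mul(Add(-5581, -455), 10) = Mul(-6036, 10) = -60360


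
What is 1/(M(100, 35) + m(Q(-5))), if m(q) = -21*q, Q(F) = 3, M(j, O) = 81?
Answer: 1/18 ≈ 0.055556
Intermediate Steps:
1/(M(100, 35) + m(Q(-5))) = 1/(81 - 21*3) = 1/(81 - 63) = 1/18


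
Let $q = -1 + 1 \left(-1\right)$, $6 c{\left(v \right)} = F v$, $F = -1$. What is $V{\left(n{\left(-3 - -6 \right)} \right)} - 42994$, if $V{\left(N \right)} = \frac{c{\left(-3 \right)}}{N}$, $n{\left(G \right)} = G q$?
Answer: $- \frac{515929}{12} \approx -42994.0$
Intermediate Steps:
$c{\left(v \right)} = - \frac{v}{6}$ ($c{\left(v \right)} = \frac{\left(-1\right) v}{6} = - \frac{v}{6}$)
$q = -2$ ($q = -1 - 1 = -2$)
$n{\left(G \right)} = - 2 G$ ($n{\left(G \right)} = G \left(-2\right) = - 2 G$)
$V{\left(N \right)} = \frac{1}{2 N}$ ($V{\left(N \right)} = \frac{\left(- \frac{1}{6}\right) \left(-3\right)}{N} = \frac{1}{2 N}$)
$V{\left(n{\left(-3 - -6 \right)} \right)} - 42994 = \frac{1}{2 \left(- 2 \left(-3 - -6\right)\right)} - 42994 = \frac{1}{2 \left(- 2 \left(-3 + 6\right)\right)} - 42994 = \frac{1}{2 \left(\left(-2\right) 3\right)} - 42994 = \frac{1}{2 \left(-6\right)} - 42994 = \frac{1}{2} \left(- \frac{1}{6}\right) - 42994 = - \frac{1}{12} - 42994 = - \frac{515929}{12}$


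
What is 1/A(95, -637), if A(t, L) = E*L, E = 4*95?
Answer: -1/242060 ≈ -4.1312e-6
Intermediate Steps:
E = 380
A(t, L) = 380*L
1/A(95, -637) = 1/(380*(-637)) = 1/(-242060) = -1/242060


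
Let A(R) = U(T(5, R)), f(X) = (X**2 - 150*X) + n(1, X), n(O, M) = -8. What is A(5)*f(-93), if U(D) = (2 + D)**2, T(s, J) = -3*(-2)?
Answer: 1445824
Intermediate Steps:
T(s, J) = 6
f(X) = -8 + X**2 - 150*X (f(X) = (X**2 - 150*X) - 8 = -8 + X**2 - 150*X)
A(R) = 64 (A(R) = (2 + 6)**2 = 8**2 = 64)
A(5)*f(-93) = 64*(-8 + (-93)**2 - 150*(-93)) = 64*(-8 + 8649 + 13950) = 64*22591 = 1445824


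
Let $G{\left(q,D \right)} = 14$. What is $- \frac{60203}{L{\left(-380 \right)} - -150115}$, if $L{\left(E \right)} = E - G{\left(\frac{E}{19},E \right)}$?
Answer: $- \frac{421}{1047} \approx -0.4021$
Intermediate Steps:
$L{\left(E \right)} = -14 + E$ ($L{\left(E \right)} = E - 14 = -14 + E$)
$- \frac{60203}{L{\left(-380 \right)} - -150115} = - \frac{60203}{\left(-14 - 380\right) - -150115} = - \frac{60203}{-394 + 150115} = - \frac{60203}{149721} = \left(-60203\right) \frac{1}{149721} = - \frac{421}{1047}$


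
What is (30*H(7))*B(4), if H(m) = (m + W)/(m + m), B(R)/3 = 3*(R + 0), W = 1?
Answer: 4320/7 ≈ 617.14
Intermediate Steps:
B(R) = 9*R (B(R) = 3*(3*(R + 0)) = 3*(3*R) = 9*R)
H(m) = (1 + m)/(2*m) (H(m) = (m + 1)/(m + m) = (1 + m)/((2*m)) = (1 + m)*(1/(2*m)) = (1 + m)/(2*m))
(30*H(7))*B(4) = (30*((½)*(1 + 7)/7))*(9*4) = (30*((½)*(⅐)*8))*36 = (30*(4/7))*36 = (120/7)*36 = 4320/7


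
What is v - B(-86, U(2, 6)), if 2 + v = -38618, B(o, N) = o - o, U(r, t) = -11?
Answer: -38620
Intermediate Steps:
B(o, N) = 0
v = -38620 (v = -2 - 38618 = -38620)
v - B(-86, U(2, 6)) = -38620 - 1*0 = -38620 + 0 = -38620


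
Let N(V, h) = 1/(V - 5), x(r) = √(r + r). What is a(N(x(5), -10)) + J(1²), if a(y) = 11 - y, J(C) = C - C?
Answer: 34/3 + √10/15 ≈ 11.544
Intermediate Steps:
x(r) = √2*√r (x(r) = √(2*r) = √2*√r)
N(V, h) = 1/(-5 + V)
J(C) = 0
a(N(x(5), -10)) + J(1²) = (11 - 1/(-5 + √2*√5)) + 0 = (11 - 1/(-5 + √10)) + 0 = 11 - 1/(-5 + √10)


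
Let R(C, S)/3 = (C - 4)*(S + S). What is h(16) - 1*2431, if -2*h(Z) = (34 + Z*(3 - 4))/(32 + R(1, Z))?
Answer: -622327/256 ≈ -2431.0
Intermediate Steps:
R(C, S) = 6*S*(-4 + C) (R(C, S) = 3*((C - 4)*(S + S)) = 3*((-4 + C)*(2*S)) = 3*(2*S*(-4 + C)) = 6*S*(-4 + C))
h(Z) = -(34 - Z)/(2*(32 - 18*Z)) (h(Z) = -(34 + Z*(3 - 4))/(2*(32 + 6*Z*(-4 + 1))) = -(34 + Z*(-1))/(2*(32 + 6*Z*(-3))) = -(34 - Z)/(2*(32 - 18*Z)))
h(16) - 1*2431 = (-34 + 16)/(4*(16 - 9*16)) - 1*2431 = (¼)*(-18)/(16 - 144) - 2431 = (¼)*(-18)/(-128) - 2431 = (¼)*(-1/128)*(-18) - 2431 = 9/256 - 2431 = -622327/256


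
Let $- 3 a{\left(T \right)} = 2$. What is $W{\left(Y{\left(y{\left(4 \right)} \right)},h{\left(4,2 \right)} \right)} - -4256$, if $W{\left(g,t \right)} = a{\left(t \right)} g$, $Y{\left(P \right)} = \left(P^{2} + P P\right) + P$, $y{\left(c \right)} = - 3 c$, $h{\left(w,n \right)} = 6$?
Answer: $4072$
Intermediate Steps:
$a{\left(T \right)} = - \frac{2}{3}$ ($a{\left(T \right)} = \left(- \frac{1}{3}\right) 2 = - \frac{2}{3}$)
$Y{\left(P \right)} = P + 2 P^{2}$ ($Y{\left(P \right)} = \left(P^{2} + P^{2}\right) + P = 2 P^{2} + P = P + 2 P^{2}$)
$W{\left(g,t \right)} = - \frac{2 g}{3}$
$W{\left(Y{\left(y{\left(4 \right)} \right)},h{\left(4,2 \right)} \right)} - -4256 = - \frac{2 \left(-3\right) 4 \left(1 + 2 \left(\left(-3\right) 4\right)\right)}{3} - -4256 = - \frac{2 \left(- 12 \left(1 + 2 \left(-12\right)\right)\right)}{3} + 4256 = - \frac{2 \left(- 12 \left(1 - 24\right)\right)}{3} + 4256 = - \frac{2 \left(\left(-12\right) \left(-23\right)\right)}{3} + 4256 = \left(- \frac{2}{3}\right) 276 + 4256 = -184 + 4256 = 4072$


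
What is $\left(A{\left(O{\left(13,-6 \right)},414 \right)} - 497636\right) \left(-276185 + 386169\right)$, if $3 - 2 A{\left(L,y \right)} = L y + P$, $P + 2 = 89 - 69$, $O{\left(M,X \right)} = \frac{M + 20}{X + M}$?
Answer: $-54840151376$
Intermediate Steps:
$O{\left(M,X \right)} = \frac{20 + M}{M + X}$
$P = 18$ ($P = -2 + \left(89 - 69\right) = -2 + 20 = 18$)
$A{\left(L,y \right)} = - \frac{15}{2} - \frac{L y}{2}$ ($A{\left(L,y \right)} = \frac{3}{2} - \frac{L y + 18}{2} = \frac{3}{2} - \frac{18 + L y}{2} = \frac{3}{2} - \left(9 + \frac{L y}{2}\right) = - \frac{15}{2} - \frac{L y}{2}$)
$\left(A{\left(O{\left(13,-6 \right)},414 \right)} - 497636\right) \left(-276185 + 386169\right) = \left(\left(- \frac{15}{2} - \frac{1}{2} \frac{20 + 13}{13 - 6} \cdot 414\right) - 497636\right) \left(-276185 + 386169\right) = \left(\left(- \frac{15}{2} - \frac{1}{2} \cdot \frac{1}{7} \cdot 33 \cdot 414\right) - 497636\right) 109984 = \left(\left(- \frac{15}{2} - \frac{33}{14} \cdot 414\right) - 497636\right) 109984 = \left(\left(- \frac{15}{2} - \frac{6831}{7}\right) - 497636\right) 109984 = \left(- \frac{13767}{14} - 497636\right) 109984 = \left(- \frac{6980671}{14}\right) 109984 = -54840151376$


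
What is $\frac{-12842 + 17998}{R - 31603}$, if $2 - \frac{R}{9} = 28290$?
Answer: $- \frac{5156}{286195} \approx -0.018016$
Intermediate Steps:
$R = -254592$ ($R = 18 - 254610 = -254592$)
$\frac{-12842 + 17998}{R - 31603} = \frac{-12842 + 17998}{-254592 - 31603} = \frac{5156}{-286195} = 5156 \left(- \frac{1}{286195}\right) = - \frac{5156}{286195}$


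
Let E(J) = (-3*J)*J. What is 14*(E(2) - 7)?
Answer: -266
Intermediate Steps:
E(J) = -3*J**2
14*(E(2) - 7) = 14*(-3*2**2 - 7) = 14*(-3*4 - 7) = 14*(-12 - 7) = 14*(-19) = -266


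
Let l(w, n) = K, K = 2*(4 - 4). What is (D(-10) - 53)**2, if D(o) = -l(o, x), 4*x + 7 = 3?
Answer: 2809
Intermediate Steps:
x = -1 (x = -7/4 + (1/4)*3 = -7/4 + 3/4 = -1)
K = 0 (K = 2*0 = 0)
l(w, n) = 0
D(o) = 0 (D(o) = -1*0 = 0)
(D(-10) - 53)**2 = (0 - 53)**2 = (-53)**2 = 2809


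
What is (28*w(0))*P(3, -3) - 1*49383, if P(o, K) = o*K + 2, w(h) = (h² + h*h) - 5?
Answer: -48403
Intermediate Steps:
w(h) = -5 + 2*h² (w(h) = (h² + h²) - 5 = 2*h² - 5 = -5 + 2*h²)
P(o, K) = 2 + K*o (P(o, K) = K*o + 2 = 2 + K*o)
(28*w(0))*P(3, -3) - 1*49383 = (28*(-5 + 2*0²))*(2 - 3*3) - 1*49383 = (28*(-5 + 2*0))*(2 - 9) - 49383 = (28*(-5 + 0))*(-7) - 49383 = (28*(-5))*(-7) - 49383 = -140*(-7) - 49383 = 980 - 49383 = -48403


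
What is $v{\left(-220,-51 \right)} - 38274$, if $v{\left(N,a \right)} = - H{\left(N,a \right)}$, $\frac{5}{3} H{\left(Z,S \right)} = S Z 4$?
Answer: $-65202$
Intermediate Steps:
$H{\left(Z,S \right)} = \frac{12 S Z}{5}$ ($H{\left(Z,S \right)} = \frac{3 S Z 4}{5} = \frac{3 \cdot 4 S Z}{5} = \frac{12 S Z}{5}$)
$v{\left(N,a \right)} = - \frac{12 N a}{5}$ ($v{\left(N,a \right)} = - \frac{12 a N}{5} = - \frac{12 N a}{5}$)
$v{\left(-220,-51 \right)} - 38274 = \left(- \frac{12}{5}\right) \left(-220\right) \left(-51\right) - 38274 = -26928 - 38274 = -65202$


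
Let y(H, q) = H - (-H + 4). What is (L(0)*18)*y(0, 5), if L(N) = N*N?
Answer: 0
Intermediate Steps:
y(H, q) = -4 + 2*H (y(H, q) = H - (4 - H) = H + (-4 + H) = -4 + 2*H)
L(N) = N²
(L(0)*18)*y(0, 5) = (0²*18)*(-4 + 2*0) = (0*18)*(-4 + 0) = 0*(-4) = 0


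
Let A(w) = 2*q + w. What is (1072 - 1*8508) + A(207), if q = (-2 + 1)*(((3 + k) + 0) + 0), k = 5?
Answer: -7245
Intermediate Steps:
q = -8 (q = (-2 + 1)*(((3 + 5) + 0) + 0) = -((8 + 0) + 0) = -(8 + 0) = -1*8 = -8)
A(w) = -16 + w (A(w) = 2*(-8) + w = -16 + w)
(1072 - 1*8508) + A(207) = (1072 - 1*8508) + (-16 + 207) = (1072 - 8508) + 191 = -7436 + 191 = -7245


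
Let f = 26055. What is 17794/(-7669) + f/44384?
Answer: -589953101/340380896 ≈ -1.7332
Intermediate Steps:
17794/(-7669) + f/44384 = 17794/(-7669) + 26055/44384 = 17794*(-1/7669) + 26055*(1/44384) = -17794/7669 + 26055/44384 = -589953101/340380896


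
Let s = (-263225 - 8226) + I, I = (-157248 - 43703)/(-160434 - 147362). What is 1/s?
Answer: -307796/83551331045 ≈ -3.6839e-6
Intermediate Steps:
I = 200951/307796 (I = -200951/(-307796) = -200951*(-1/307796) = 200951/307796 ≈ 0.65287)
s = -83551331045/307796 (s = (-263225 - 8226) + 200951/307796 = -271451 + 200951/307796 = -83551331045/307796 ≈ -2.7145e+5)
1/s = 1/(-83551331045/307796) = -307796/83551331045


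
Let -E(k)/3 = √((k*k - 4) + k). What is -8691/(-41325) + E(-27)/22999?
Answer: 2897/13775 - 3*√698/22999 ≈ 0.20686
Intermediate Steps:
E(k) = -3*√(-4 + k + k²) (E(k) = -3*√((k*k - 4) + k) = -3*√((k² - 4) + k) = -3*√((-4 + k²) + k) = -3*√(-4 + k + k²))
-8691/(-41325) + E(-27)/22999 = -8691/(-41325) - 3*√(-4 - 27 + (-27)²)/22999 = -8691*(-1/41325) - 3*√(-4 - 27 + 729)*(1/22999) = 2897/13775 - 3*√698*(1/22999) = 2897/13775 - 3*√698/22999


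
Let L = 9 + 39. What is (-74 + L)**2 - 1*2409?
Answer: -1733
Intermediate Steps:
L = 48
(-74 + L)**2 - 1*2409 = (-74 + 48)**2 - 1*2409 = (-26)**2 - 2409 = 676 - 2409 = -1733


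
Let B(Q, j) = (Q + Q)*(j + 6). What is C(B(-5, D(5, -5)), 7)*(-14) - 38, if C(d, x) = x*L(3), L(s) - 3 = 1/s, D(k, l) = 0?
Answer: -1094/3 ≈ -364.67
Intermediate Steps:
L(s) = 3 + 1/s
B(Q, j) = 2*Q*(6 + j) (B(Q, j) = (2*Q)*(6 + j) = 2*Q*(6 + j))
C(d, x) = 10*x/3 (C(d, x) = x*(3 + 1/3) = x*(10/3) = 10*x/3)
C(B(-5, D(5, -5)), 7)*(-14) - 38 = ((10/3)*7)*(-14) - 38 = (70/3)*(-14) - 38 = -980/3 - 38 = -1094/3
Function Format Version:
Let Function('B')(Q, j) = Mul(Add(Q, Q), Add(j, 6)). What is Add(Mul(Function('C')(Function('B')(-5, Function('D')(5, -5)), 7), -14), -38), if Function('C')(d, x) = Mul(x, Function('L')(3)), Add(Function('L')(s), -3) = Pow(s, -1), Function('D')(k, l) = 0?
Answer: Rational(-1094, 3) ≈ -364.67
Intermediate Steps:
Function('L')(s) = Add(3, Pow(s, -1))
Function('B')(Q, j) = Mul(2, Q, Add(6, j)) (Function('B')(Q, j) = Mul(Mul(2, Q), Add(6, j)) = Mul(2, Q, Add(6, j)))
Function('C')(d, x) = Mul(Rational(10, 3), x) (Function('C')(d, x) = Mul(x, Add(3, Pow(3, -1))) = Mul(x, Add(3, Rational(1, 3))) = Mul(x, Rational(10, 3)) = Mul(Rational(10, 3), x))
Add(Mul(Function('C')(Function('B')(-5, Function('D')(5, -5)), 7), -14), -38) = Add(Mul(Mul(Rational(10, 3), 7), -14), -38) = Add(Mul(Rational(70, 3), -14), -38) = Add(Rational(-980, 3), -38) = Rational(-1094, 3)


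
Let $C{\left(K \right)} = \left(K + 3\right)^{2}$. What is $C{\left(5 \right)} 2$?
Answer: $128$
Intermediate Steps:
$C{\left(K \right)} = \left(3 + K\right)^{2}$
$C{\left(5 \right)} 2 = \left(3 + 5\right)^{2} \cdot 2 = 8^{2} \cdot 2 = 64 \cdot 2 = 128$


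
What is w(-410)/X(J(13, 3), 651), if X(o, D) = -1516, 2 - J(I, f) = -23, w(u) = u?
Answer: 205/758 ≈ 0.27045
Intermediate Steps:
J(I, f) = 25 (J(I, f) = 2 - 1*(-23) = 2 + 23 = 25)
w(-410)/X(J(13, 3), 651) = -410/(-1516) = -410*(-1/1516) = 205/758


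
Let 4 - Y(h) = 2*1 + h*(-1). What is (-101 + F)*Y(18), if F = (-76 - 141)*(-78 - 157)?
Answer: 1017880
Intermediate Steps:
Y(h) = 2 + h (Y(h) = 4 - (2*1 + h*(-1)) = 4 - (2 - h) = 4 + (-2 + h) = 2 + h)
F = 50995 (F = -217*(-235) = 50995)
(-101 + F)*Y(18) = (-101 + 50995)*(2 + 18) = 50894*20 = 1017880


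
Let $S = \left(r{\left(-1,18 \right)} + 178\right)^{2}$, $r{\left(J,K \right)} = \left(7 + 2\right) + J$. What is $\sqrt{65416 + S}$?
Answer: $2 \sqrt{25003} \approx 316.25$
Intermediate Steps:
$r{\left(J,K \right)} = 9 + J$
$S = 34596$ ($S = \left(\left(9 - 1\right) + 178\right)^{2} = \left(8 + 178\right)^{2} = 186^{2} = 34596$)
$\sqrt{65416 + S} = \sqrt{65416 + 34596} = \sqrt{100012} = 2 \sqrt{25003}$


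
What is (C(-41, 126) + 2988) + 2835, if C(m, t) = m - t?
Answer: 5656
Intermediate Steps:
(C(-41, 126) + 2988) + 2835 = ((-41 - 1*126) + 2988) + 2835 = ((-41 - 126) + 2988) + 2835 = (-167 + 2988) + 2835 = 2821 + 2835 = 5656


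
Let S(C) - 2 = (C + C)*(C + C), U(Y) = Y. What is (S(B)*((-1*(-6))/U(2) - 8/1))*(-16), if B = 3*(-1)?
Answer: 3040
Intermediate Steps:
B = -3
S(C) = 2 + 4*C² (S(C) = 2 + (C + C)*(C + C) = 2 + (2*C)*(2*C) = 2 + 4*C²)
(S(B)*((-1*(-6))/U(2) - 8/1))*(-16) = ((2 + 4*(-3)²)*(-1*(-6)/2 - 8/1))*(-16) = ((2 + 4*9)*(6*(½) - 8*1))*(-16) = ((2 + 36)*(3 - 8))*(-16) = (38*(-5))*(-16) = -190*(-16) = 3040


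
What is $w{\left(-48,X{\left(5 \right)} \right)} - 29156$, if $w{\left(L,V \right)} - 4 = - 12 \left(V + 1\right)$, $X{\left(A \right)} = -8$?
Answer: $-29068$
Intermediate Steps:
$w{\left(L,V \right)} = -8 - 12 V$ ($w{\left(L,V \right)} = 4 - 12 \left(V + 1\right) = 4 - 12 \left(1 + V\right) = 4 - \left(12 + 12 V\right) = -8 - 12 V$)
$w{\left(-48,X{\left(5 \right)} \right)} - 29156 = \left(-8 - -96\right) - 29156 = \left(-8 + 96\right) - 29156 = 88 - 29156 = -29068$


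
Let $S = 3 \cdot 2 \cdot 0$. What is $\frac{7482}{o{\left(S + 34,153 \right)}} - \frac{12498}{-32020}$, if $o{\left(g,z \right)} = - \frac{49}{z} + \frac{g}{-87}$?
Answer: $- \frac{106294880949}{10102310} \approx -10522.0$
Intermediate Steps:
$S = 0$ ($S = 6 \cdot 0 = 0$)
$o{\left(g,z \right)} = - \frac{49}{z} - \frac{g}{87}$ ($o{\left(g,z \right)} = - \frac{49}{z} + g \left(- \frac{1}{87}\right) = - \frac{49}{z} - \frac{g}{87}$)
$\frac{7482}{o{\left(S + 34,153 \right)}} - \frac{12498}{-32020} = \frac{7482}{- \frac{49}{153} - \frac{0 + 34}{87}} - \frac{12498}{-32020} = \frac{7482}{\left(-49\right) \frac{1}{153} - \frac{34}{87}} - - \frac{6249}{16010} = \frac{7482}{- \frac{49}{153} - \frac{34}{87}} + \frac{6249}{16010} = \frac{7482}{- \frac{3155}{4437}} + \frac{6249}{16010} = 7482 \left(- \frac{4437}{3155}\right) + \frac{6249}{16010} = - \frac{33197634}{3155} + \frac{6249}{16010} = - \frac{106294880949}{10102310}$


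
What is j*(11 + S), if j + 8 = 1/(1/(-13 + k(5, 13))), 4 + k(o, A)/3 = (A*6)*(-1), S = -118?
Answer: 28569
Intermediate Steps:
k(o, A) = -12 - 18*A (k(o, A) = -12 + 3*((A*6)*(-1)) = -12 + 3*((6*A)*(-1)) = -12 + 3*(-6*A) = -12 - 18*A)
j = -267 (j = -8 + 1/(1/(-13 + (-12 - 18*13))) = -8 + 1/(1/(-13 + (-12 - 234))) = -8 + 1/(1/(-13 - 246)) = -8 + 1/(1/(-259)) = -8 + 1/(-1/259) = -8 - 259 = -267)
j*(11 + S) = -267*(11 - 118) = -267*(-107) = 28569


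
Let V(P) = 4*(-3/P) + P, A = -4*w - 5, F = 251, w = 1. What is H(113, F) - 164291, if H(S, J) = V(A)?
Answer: -492896/3 ≈ -1.6430e+5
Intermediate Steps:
A = -9 (A = -4*1 - 5 = -4 - 5 = -9)
V(P) = P - 12/P (V(P) = -12/P + P = P - 12/P)
H(S, J) = -23/3 (H(S, J) = -9 - 12/(-9) = -9 - 12*(-⅑) = -9 + 4/3 = -23/3)
H(113, F) - 164291 = -23/3 - 164291 = -492896/3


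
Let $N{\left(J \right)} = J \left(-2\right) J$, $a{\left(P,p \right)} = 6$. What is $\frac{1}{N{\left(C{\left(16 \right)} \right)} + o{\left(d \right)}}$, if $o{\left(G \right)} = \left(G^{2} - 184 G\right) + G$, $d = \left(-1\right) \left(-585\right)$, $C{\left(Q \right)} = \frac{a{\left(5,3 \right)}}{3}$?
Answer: $\frac{1}{235162} \approx 4.2524 \cdot 10^{-6}$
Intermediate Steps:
$C{\left(Q \right)} = 2$ ($C{\left(Q \right)} = \frac{6}{3} = 6 \cdot \frac{1}{3} = 2$)
$N{\left(J \right)} = - 2 J^{2}$ ($N{\left(J \right)} = - 2 J J = - 2 J^{2}$)
$d = 585$
$o{\left(G \right)} = G^{2} - 183 G$
$\frac{1}{N{\left(C{\left(16 \right)} \right)} + o{\left(d \right)}} = \frac{1}{- 2 \cdot 2^{2} + 585 \left(-183 + 585\right)} = \frac{1}{\left(-2\right) 4 + 585 \cdot 402} = \frac{1}{-8 + 235170} = \frac{1}{235162}$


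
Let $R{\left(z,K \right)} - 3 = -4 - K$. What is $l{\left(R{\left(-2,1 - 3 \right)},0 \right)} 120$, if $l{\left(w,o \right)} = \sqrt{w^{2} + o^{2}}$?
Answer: $120$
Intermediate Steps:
$R{\left(z,K \right)} = -1 - K$ ($R{\left(z,K \right)} = 3 - \left(4 + K\right) = -1 - K$)
$l{\left(w,o \right)} = \sqrt{o^{2} + w^{2}}$
$l{\left(R{\left(-2,1 - 3 \right)},0 \right)} 120 = \sqrt{0^{2} + \left(-1 - \left(1 - 3\right)\right)^{2}} \cdot 120 = \sqrt{0 + \left(-1 - \left(1 - 3\right)\right)^{2}} \cdot 120 = \sqrt{0 + \left(-1 - -2\right)^{2}} \cdot 120 = \sqrt{0 + \left(-1 + 2\right)^{2}} \cdot 120 = \sqrt{0 + 1^{2}} \cdot 120 = \sqrt{0 + 1} \cdot 120 = \sqrt{1} \cdot 120 = 1 \cdot 120 = 120$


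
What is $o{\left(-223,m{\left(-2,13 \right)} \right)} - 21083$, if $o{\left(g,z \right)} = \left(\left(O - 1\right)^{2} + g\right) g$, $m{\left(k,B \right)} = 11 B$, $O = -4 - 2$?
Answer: $17719$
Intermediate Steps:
$O = -6$ ($O = -4 - 2 = -6$)
$o{\left(g,z \right)} = g \left(49 + g\right)$ ($o{\left(g,z \right)} = \left(\left(-6 - 1\right)^{2} + g\right) g = \left(\left(-7\right)^{2} + g\right) g = \left(49 + g\right) g = g \left(49 + g\right)$)
$o{\left(-223,m{\left(-2,13 \right)} \right)} - 21083 = - 223 \left(49 - 223\right) - 21083 = \left(-223\right) \left(-174\right) - 21083 = 38802 - 21083 = 17719$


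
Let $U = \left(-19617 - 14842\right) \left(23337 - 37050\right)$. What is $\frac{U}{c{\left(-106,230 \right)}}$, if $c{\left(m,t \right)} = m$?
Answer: $- \frac{472536267}{106} \approx -4.4579 \cdot 10^{6}$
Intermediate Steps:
$U = 472536267$ ($U = \left(-34459\right) \left(-13713\right) = 472536267$)
$\frac{U}{c{\left(-106,230 \right)}} = \frac{472536267}{-106} = 472536267 \left(- \frac{1}{106}\right) = - \frac{472536267}{106}$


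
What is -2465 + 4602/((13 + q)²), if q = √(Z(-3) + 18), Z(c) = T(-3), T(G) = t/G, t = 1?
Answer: -125086145/51529 - 89739*√159/51529 ≈ -2449.4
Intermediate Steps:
T(G) = 1/G
Z(c) = -⅓ (Z(c) = 1/(-3) = -⅓)
q = √159/3 (q = √(-⅓ + 18) = √(53/3) = √159/3 ≈ 4.2032)
-2465 + 4602/((13 + q)²) = -2465 + 4602/((13 + √159/3)²) = -2465 + 4602/(13 + √159/3)²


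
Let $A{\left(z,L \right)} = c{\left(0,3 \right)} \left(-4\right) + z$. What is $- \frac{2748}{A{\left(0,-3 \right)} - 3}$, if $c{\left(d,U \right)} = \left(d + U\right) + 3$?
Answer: $\frac{916}{9} \approx 101.78$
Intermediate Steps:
$c{\left(d,U \right)} = 3 + U + d$ ($c{\left(d,U \right)} = \left(U + d\right) + 3 = 3 + U + d$)
$A{\left(z,L \right)} = -24 + z$ ($A{\left(z,L \right)} = \left(3 + 3 + 0\right) \left(-4\right) + z = 6 \left(-4\right) + z = -24 + z$)
$- \frac{2748}{A{\left(0,-3 \right)} - 3} = - \frac{2748}{\left(-24 + 0\right) - 3} = - \frac{2748}{-24 - 3} = - \frac{2748}{-27} = \left(-2748\right) \left(- \frac{1}{27}\right) = \frac{916}{9}$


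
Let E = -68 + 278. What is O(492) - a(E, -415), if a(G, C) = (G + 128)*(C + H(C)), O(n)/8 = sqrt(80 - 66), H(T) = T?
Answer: 280540 + 8*sqrt(14) ≈ 2.8057e+5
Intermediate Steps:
E = 210
O(n) = 8*sqrt(14) (O(n) = 8*sqrt(80 - 66) = 8*sqrt(14))
a(G, C) = 2*C*(128 + G) (a(G, C) = (G + 128)*(C + C) = (128 + G)*(2*C) = 2*C*(128 + G))
O(492) - a(E, -415) = 8*sqrt(14) - 2*(-415)*(128 + 210) = 8*sqrt(14) - 2*(-415)*338 = 8*sqrt(14) - 1*(-280540) = 8*sqrt(14) + 280540 = 280540 + 8*sqrt(14)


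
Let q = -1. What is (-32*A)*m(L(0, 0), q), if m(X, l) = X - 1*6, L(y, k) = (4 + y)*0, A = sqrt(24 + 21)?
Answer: 576*sqrt(5) ≈ 1288.0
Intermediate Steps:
A = 3*sqrt(5) (A = sqrt(45) = 3*sqrt(5) ≈ 6.7082)
L(y, k) = 0
m(X, l) = -6 + X (m(X, l) = X - 6 = -6 + X)
(-32*A)*m(L(0, 0), q) = (-96*sqrt(5))*(-6 + 0) = -96*sqrt(5)*(-6) = 576*sqrt(5)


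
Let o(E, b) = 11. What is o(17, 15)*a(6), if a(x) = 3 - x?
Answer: -33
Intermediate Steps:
o(17, 15)*a(6) = 11*(3 - 1*6) = 11*(3 - 6) = 11*(-3) = -33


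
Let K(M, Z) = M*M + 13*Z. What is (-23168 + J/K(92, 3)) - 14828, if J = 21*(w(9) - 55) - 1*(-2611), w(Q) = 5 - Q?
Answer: -323078616/8503 ≈ -37996.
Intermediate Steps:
K(M, Z) = M² + 13*Z
J = 1372 (J = 21*((5 - 1*9) - 55) - 1*(-2611) = 21*((5 - 9) - 55) + 2611 = 21*(-4 - 55) + 2611 = 21*(-59) + 2611 = -1239 + 2611 = 1372)
(-23168 + J/K(92, 3)) - 14828 = (-23168 + 1372/(92² + 13*3)) - 14828 = (-23168 + 1372/(8464 + 39)) - 14828 = (-23168 + 1372/8503) - 14828 = -196996132/8503 - 14828 = -323078616/8503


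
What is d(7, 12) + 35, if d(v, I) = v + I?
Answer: 54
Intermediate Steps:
d(v, I) = I + v
d(7, 12) + 35 = (12 + 7) + 35 = 19 + 35 = 54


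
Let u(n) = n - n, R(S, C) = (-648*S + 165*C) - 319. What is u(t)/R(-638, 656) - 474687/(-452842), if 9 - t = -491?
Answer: 474687/452842 ≈ 1.0482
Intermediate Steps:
t = 500 (t = 9 - 1*(-491) = 9 + 491 = 500)
R(S, C) = -319 - 648*S + 165*C
u(n) = 0
u(t)/R(-638, 656) - 474687/(-452842) = 0/(-319 - 648*(-638) + 165*656) - 474687/(-452842) = 0/(-319 + 413424 + 108240) - 474687*(-1/452842) = 0/521345 + 474687/452842 = 0*(1/521345) + 474687/452842 = 0 + 474687/452842 = 474687/452842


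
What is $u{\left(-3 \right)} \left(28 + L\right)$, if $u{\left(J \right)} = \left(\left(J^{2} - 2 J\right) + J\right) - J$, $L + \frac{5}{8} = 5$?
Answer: $\frac{3885}{8} \approx 485.63$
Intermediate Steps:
$L = \frac{35}{8}$ ($L = - \frac{5}{8} + 5 = \frac{35}{8} \approx 4.375$)
$u{\left(J \right)} = J^{2} - 2 J$ ($u{\left(J \right)} = \left(J^{2} - J\right) - J = J^{2} - 2 J$)
$u{\left(-3 \right)} \left(28 + L\right) = - 3 \left(-2 - 3\right) \left(28 + \frac{35}{8}\right) = \left(-3\right) \left(-5\right) \frac{259}{8} = 15 \cdot \frac{259}{8} = \frac{3885}{8}$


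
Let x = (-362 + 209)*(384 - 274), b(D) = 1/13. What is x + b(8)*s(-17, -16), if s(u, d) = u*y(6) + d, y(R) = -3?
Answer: -218755/13 ≈ -16827.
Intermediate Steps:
b(D) = 1/13
x = -16830 (x = -153*110 = -16830)
s(u, d) = d - 3*u (s(u, d) = u*(-3) + d = -3*u + d = d - 3*u)
x + b(8)*s(-17, -16) = -16830 + (-16 - 3*(-17))/13 = -16830 + (-16 + 51)/13 = -16830 + (1/13)*35 = -16830 + 35/13 = -218755/13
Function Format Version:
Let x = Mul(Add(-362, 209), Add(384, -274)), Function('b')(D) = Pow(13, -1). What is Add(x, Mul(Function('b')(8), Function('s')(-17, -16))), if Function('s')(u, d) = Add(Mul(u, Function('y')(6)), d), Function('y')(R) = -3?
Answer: Rational(-218755, 13) ≈ -16827.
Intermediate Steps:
Function('b')(D) = Rational(1, 13)
x = -16830 (x = Mul(-153, 110) = -16830)
Function('s')(u, d) = Add(d, Mul(-3, u)) (Function('s')(u, d) = Add(Mul(u, -3), d) = Add(Mul(-3, u), d) = Add(d, Mul(-3, u)))
Add(x, Mul(Function('b')(8), Function('s')(-17, -16))) = Add(-16830, Mul(Rational(1, 13), Add(-16, Mul(-3, -17)))) = Add(-16830, Mul(Rational(1, 13), Add(-16, 51))) = Add(-16830, Mul(Rational(1, 13), 35)) = Add(-16830, Rational(35, 13)) = Rational(-218755, 13)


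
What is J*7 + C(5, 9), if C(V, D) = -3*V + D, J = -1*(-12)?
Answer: 78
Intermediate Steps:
J = 12
C(V, D) = D - 3*V
J*7 + C(5, 9) = 12*7 + (9 - 3*5) = 84 + (9 - 15) = 84 - 6 = 78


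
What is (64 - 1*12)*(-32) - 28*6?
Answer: -1832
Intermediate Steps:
(64 - 1*12)*(-32) - 28*6 = (64 - 12)*(-32) - 168 = 52*(-32) - 168 = -1664 - 168 = -1832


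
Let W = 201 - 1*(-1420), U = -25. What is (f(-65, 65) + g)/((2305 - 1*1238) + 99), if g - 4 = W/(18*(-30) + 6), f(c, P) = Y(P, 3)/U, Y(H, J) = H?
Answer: -397/283020 ≈ -0.0014027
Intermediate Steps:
W = 1621 (W = 201 + 1420 = 1621)
f(c, P) = -P/25 (f(c, P) = P/(-25) = P*(-1/25) = -P/25)
g = 515/534 (g = 4 + 1621/(18*(-30) + 6) = 4 + 1621/(-540 + 6) = 4 + 1621/(-534) = 4 + 1621*(-1/534) = 4 - 1621/534 = 515/534 ≈ 0.96442)
(f(-65, 65) + g)/((2305 - 1*1238) + 99) = (-1/25*65 + 515/534)/((2305 - 1*1238) + 99) = (-13/5 + 515/534)/((2305 - 1238) + 99) = -4367/(2670*(1067 + 99)) = -4367/2670/1166 = -4367/2670*1/1166 = -397/283020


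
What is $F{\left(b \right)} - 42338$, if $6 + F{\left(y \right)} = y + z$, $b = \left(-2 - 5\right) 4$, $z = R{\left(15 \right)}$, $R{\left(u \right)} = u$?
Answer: $-42357$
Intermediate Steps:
$z = 15$
$b = -28$ ($b = \left(-7\right) 4 = -28$)
$F{\left(y \right)} = 9 + y$ ($F{\left(y \right)} = -6 + \left(y + 15\right) = -6 + \left(15 + y\right) = 9 + y$)
$F{\left(b \right)} - 42338 = \left(9 - 28\right) - 42338 = -19 - 42338 = -42357$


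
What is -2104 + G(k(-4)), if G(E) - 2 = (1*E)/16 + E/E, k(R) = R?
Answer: -8405/4 ≈ -2101.3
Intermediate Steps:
G(E) = 3 + E/16 (G(E) = 2 + ((1*E)/16 + E/E) = 2 + (E*(1/16) + 1) = 2 + (E/16 + 1) = 2 + (1 + E/16) = 3 + E/16)
-2104 + G(k(-4)) = -2104 + (3 + (1/16)*(-4)) = -2104 + (3 - 1/4) = -2104 + 11/4 = -8405/4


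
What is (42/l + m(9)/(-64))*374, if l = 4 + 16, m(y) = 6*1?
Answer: 60027/80 ≈ 750.34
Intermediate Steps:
m(y) = 6
l = 20
(42/l + m(9)/(-64))*374 = (42/20 + 6/(-64))*374 = (42*(1/20) + 6*(-1/64))*374 = (21/10 - 3/32)*374 = (321/160)*374 = 60027/80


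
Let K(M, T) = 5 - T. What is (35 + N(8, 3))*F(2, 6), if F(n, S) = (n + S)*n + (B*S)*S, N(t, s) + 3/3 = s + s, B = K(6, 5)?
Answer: 640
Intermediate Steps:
B = 0 (B = 5 - 1*5 = 5 - 5 = 0)
N(t, s) = -1 + 2*s (N(t, s) = -1 + (s + s) = -1 + 2*s)
F(n, S) = n*(S + n) (F(n, S) = (n + S)*n + (0*S)*S = (S + n)*n + 0*S = n*(S + n) + 0 = n*(S + n))
(35 + N(8, 3))*F(2, 6) = (35 + (-1 + 2*3))*(2*(6 + 2)) = (35 + (-1 + 6))*(2*8) = (35 + 5)*16 = 40*16 = 640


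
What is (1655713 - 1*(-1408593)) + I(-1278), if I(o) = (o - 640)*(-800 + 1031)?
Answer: 2621248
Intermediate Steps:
I(o) = -147840 + 231*o (I(o) = (-640 + o)*231 = -147840 + 231*o)
(1655713 - 1*(-1408593)) + I(-1278) = (1655713 - 1*(-1408593)) + (-147840 + 231*(-1278)) = (1655713 + 1408593) + (-147840 - 295218) = 3064306 - 443058 = 2621248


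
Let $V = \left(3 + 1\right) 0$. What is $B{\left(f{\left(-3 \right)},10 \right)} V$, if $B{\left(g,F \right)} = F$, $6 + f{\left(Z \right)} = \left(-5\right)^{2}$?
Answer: $0$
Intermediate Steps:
$f{\left(Z \right)} = 19$ ($f{\left(Z \right)} = -6 + \left(-5\right)^{2} = -6 + 25 = 19$)
$V = 0$ ($V = 4 \cdot 0 = 0$)
$B{\left(f{\left(-3 \right)},10 \right)} V = 10 \cdot 0 = 0$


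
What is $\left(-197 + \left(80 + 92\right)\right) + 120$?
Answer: $95$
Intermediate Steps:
$\left(-197 + \left(80 + 92\right)\right) + 120 = \left(-197 + 172\right) + 120 = -25 + 120 = 95$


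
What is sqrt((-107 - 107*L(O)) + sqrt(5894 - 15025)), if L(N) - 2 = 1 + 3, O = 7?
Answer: sqrt(-749 + I*sqrt(9131)) ≈ 1.7422 + 27.423*I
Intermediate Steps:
L(N) = 6 (L(N) = 2 + (1 + 3) = 2 + 4 = 6)
sqrt((-107 - 107*L(O)) + sqrt(5894 - 15025)) = sqrt((-107 - 107*6) + sqrt(5894 - 15025)) = sqrt((-107 - 642) + sqrt(-9131)) = sqrt(-749 + I*sqrt(9131))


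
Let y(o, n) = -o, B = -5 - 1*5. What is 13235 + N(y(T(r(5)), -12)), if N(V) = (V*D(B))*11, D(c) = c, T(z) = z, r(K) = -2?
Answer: 13015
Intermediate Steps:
B = -10 (B = -5 - 5 = -10)
N(V) = -110*V (N(V) = (V*(-10))*11 = -10*V*11 = -110*V)
13235 + N(y(T(r(5)), -12)) = 13235 - (-110)*(-2) = 13235 - 110*2 = 13235 - 220 = 13015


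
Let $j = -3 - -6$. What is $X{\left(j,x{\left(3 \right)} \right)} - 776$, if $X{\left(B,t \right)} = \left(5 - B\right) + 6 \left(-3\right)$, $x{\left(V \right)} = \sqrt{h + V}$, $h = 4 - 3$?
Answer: $-792$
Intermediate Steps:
$h = 1$
$x{\left(V \right)} = \sqrt{1 + V}$
$j = 3$ ($j = -3 + 6 = 3$)
$X{\left(B,t \right)} = -13 - B$ ($X{\left(B,t \right)} = \left(5 - B\right) - 18 = -13 - B$)
$X{\left(j,x{\left(3 \right)} \right)} - 776 = \left(-13 - 3\right) - 776 = -16 - 776 = -792$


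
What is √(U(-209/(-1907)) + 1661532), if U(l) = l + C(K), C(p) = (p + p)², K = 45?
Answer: √6071865941731/1907 ≈ 1292.1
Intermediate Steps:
C(p) = 4*p² (C(p) = (2*p)² = 4*p²)
U(l) = 8100 + l (U(l) = l + 4*45² = l + 4*2025 = l + 8100 = 8100 + l)
√(U(-209/(-1907)) + 1661532) = √((8100 - 209/(-1907)) + 1661532) = √((8100 - 209*(-1/1907)) + 1661532) = √((8100 + 209/1907) + 1661532) = √(15446909/1907 + 1661532) = √(3183988433/1907) = √6071865941731/1907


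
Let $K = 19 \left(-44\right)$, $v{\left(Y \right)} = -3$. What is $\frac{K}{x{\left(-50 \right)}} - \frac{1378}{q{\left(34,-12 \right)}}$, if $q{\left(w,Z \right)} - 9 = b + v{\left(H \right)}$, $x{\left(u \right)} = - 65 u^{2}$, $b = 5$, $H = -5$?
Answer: $- \frac{55978951}{446875} \approx -125.27$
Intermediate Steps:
$q{\left(w,Z \right)} = 11$ ($q{\left(w,Z \right)} = 9 + \left(5 - 3\right) = 9 + 2 = 11$)
$K = -836$
$\frac{K}{x{\left(-50 \right)}} - \frac{1378}{q{\left(34,-12 \right)}} = - \frac{836}{\left(-65\right) \left(-50\right)^{2}} - \frac{1378}{11} = - \frac{836}{\left(-65\right) 2500} - \frac{1378}{11} = - \frac{836}{-162500} - \frac{1378}{11} = \left(-836\right) \left(- \frac{1}{162500}\right) - \frac{1378}{11} = \frac{209}{40625} - \frac{1378}{11} = - \frac{55978951}{446875}$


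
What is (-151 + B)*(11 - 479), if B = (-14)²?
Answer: -21060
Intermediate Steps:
B = 196
(-151 + B)*(11 - 479) = (-151 + 196)*(11 - 479) = 45*(-468) = -21060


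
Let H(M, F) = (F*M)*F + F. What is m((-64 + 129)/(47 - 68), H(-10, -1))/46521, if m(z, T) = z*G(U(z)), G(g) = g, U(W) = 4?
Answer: -260/976941 ≈ -0.00026614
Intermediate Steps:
H(M, F) = F + M*F**2 (H(M, F) = M*F**2 + F = F + M*F**2)
m(z, T) = 4*z (m(z, T) = z*4 = 4*z)
m((-64 + 129)/(47 - 68), H(-10, -1))/46521 = (4*((-64 + 129)/(47 - 68)))/46521 = (4*(65/(-21)))*(1/46521) = (4*(65*(-1/21)))*(1/46521) = (4*(-65/21))*(1/46521) = -260/21*1/46521 = -260/976941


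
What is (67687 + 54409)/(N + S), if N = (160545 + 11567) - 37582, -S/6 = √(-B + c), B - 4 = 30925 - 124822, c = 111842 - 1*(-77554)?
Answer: 513299215/565253828 + 22893*√283289/565253828 ≈ 0.92964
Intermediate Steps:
c = 189396 (c = 111842 + 77554 = 189396)
B = -93893 (B = 4 + (30925 - 124822) = 4 - 93897 = -93893)
S = -6*√283289 (S = -6*√(-1*(-93893) + 189396) = -6*√(93893 + 189396) = -6*√283289 ≈ -3193.5)
N = 134530 (N = 172112 - 37582 = 134530)
(67687 + 54409)/(N + S) = (67687 + 54409)/(134530 - 6*√283289) = 122096/(134530 - 6*√283289)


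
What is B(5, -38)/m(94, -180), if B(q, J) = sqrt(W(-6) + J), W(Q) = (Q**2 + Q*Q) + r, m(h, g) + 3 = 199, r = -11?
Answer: sqrt(23)/196 ≈ 0.024469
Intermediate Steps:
m(h, g) = 196 (m(h, g) = -3 + 199 = 196)
W(Q) = -11 + 2*Q**2 (W(Q) = (Q**2 + Q*Q) - 11 = (Q**2 + Q**2) - 11 = 2*Q**2 - 11 = -11 + 2*Q**2)
B(q, J) = sqrt(61 + J) (B(q, J) = sqrt((-11 + 2*(-6)**2) + J) = sqrt((-11 + 2*36) + J) = sqrt((-11 + 72) + J) = sqrt(61 + J))
B(5, -38)/m(94, -180) = sqrt(61 - 38)/196 = sqrt(23)*(1/196) = sqrt(23)/196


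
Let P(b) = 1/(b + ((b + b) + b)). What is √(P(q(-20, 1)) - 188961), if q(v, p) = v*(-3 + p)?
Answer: I*√302337590/40 ≈ 434.7*I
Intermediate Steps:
P(b) = 1/(4*b) (P(b) = 1/(b + (2*b + b)) = 1/(b + 3*b) = 1/(4*b))
√(P(q(-20, 1)) - 188961) = √(1/(4*((-20*(-3 + 1)))) - 188961) = √(1/(4*((-20*(-2)))) - 188961) = √((¼)/40 - 188961) = √((¼)*(1/40) - 188961) = √(1/160 - 188961) = √(-30233759/160) = I*√302337590/40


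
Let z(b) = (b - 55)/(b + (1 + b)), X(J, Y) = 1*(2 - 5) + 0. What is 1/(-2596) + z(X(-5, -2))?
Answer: 150563/12980 ≈ 11.600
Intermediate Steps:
X(J, Y) = -3 (X(J, Y) = 1*(-3) + 0 = -3 + 0 = -3)
z(b) = (-55 + b)/(1 + 2*b)
1/(-2596) + z(X(-5, -2)) = 1/(-2596) + (-55 - 3)/(1 + 2*(-3)) = -1/2596 - 58/(1 - 6) = -1/2596 - 58/(-5) = -1/2596 - ⅕*(-58) = -1/2596 + 58/5 = 150563/12980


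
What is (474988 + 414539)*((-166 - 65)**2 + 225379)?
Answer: 247946755980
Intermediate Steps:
(474988 + 414539)*((-166 - 65)**2 + 225379) = 889527*((-231)**2 + 225379) = 889527*(53361 + 225379) = 889527*278740 = 247946755980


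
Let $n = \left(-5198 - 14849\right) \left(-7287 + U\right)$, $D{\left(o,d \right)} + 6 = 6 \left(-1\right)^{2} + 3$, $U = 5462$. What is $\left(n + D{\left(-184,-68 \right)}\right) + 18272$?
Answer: $36604050$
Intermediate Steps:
$D{\left(o,d \right)} = 3$ ($D{\left(o,d \right)} = -6 + \left(6 \left(-1\right)^{2} + 3\right) = -6 + \left(6 \cdot 1 + 3\right) = -6 + \left(6 + 3\right) = -6 + 9 = 3$)
$n = 36585775$ ($n = \left(-5198 - 14849\right) \left(-7287 + 5462\right) = \left(-20047\right) \left(-1825\right) = 36585775$)
$\left(n + D{\left(-184,-68 \right)}\right) + 18272 = \left(36585775 + 3\right) + 18272 = 36585778 + 18272 = 36604050$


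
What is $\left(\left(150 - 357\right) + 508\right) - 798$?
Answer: $-497$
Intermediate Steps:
$\left(\left(150 - 357\right) + 508\right) - 798 = \left(-207 + 508\right) - 798 = 301 - 798 = -497$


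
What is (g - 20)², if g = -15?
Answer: 1225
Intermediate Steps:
(g - 20)² = (-15 - 20)² = (-35)² = 1225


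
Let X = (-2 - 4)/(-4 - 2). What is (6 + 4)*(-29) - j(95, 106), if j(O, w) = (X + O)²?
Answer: -9506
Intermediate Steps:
X = 1 (X = -6/(-6) = -6*(-⅙) = 1)
j(O, w) = (1 + O)²
(6 + 4)*(-29) - j(95, 106) = (6 + 4)*(-29) - (1 + 95)² = 10*(-29) - 1*96² = -290 - 1*9216 = -290 - 9216 = -9506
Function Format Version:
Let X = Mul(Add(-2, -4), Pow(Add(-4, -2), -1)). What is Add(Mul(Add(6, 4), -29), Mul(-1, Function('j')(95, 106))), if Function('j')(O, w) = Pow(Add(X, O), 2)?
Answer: -9506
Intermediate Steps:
X = 1 (X = Mul(-6, Pow(-6, -1)) = Mul(-6, Rational(-1, 6)) = 1)
Function('j')(O, w) = Pow(Add(1, O), 2)
Add(Mul(Add(6, 4), -29), Mul(-1, Function('j')(95, 106))) = Add(Mul(Add(6, 4), -29), Mul(-1, Pow(Add(1, 95), 2))) = Add(Mul(10, -29), Mul(-1, Pow(96, 2))) = Add(-290, Mul(-1, 9216)) = Add(-290, -9216) = -9506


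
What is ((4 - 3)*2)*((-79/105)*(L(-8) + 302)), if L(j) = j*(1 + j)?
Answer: -56564/105 ≈ -538.71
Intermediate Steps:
((4 - 3)*2)*((-79/105)*(L(-8) + 302)) = ((4 - 3)*2)*((-79/105)*(-8*(1 - 8) + 302)) = (1*2)*((-79*1/105)*(-8*(-7) + 302)) = 2*(-79*(56 + 302)/105) = 2*(-79/105*358) = 2*(-28282/105) = -56564/105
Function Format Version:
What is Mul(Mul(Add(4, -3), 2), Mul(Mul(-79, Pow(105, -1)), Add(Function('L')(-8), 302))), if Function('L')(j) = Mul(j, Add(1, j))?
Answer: Rational(-56564, 105) ≈ -538.71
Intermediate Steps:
Mul(Mul(Add(4, -3), 2), Mul(Mul(-79, Pow(105, -1)), Add(Function('L')(-8), 302))) = Mul(Mul(Add(4, -3), 2), Mul(Mul(-79, Pow(105, -1)), Add(Mul(-8, Add(1, -8)), 302))) = Mul(Mul(1, 2), Mul(Mul(-79, Rational(1, 105)), Add(Mul(-8, -7), 302))) = Mul(2, Mul(Rational(-79, 105), Add(56, 302))) = Mul(2, Mul(Rational(-79, 105), 358)) = Mul(2, Rational(-28282, 105)) = Rational(-56564, 105)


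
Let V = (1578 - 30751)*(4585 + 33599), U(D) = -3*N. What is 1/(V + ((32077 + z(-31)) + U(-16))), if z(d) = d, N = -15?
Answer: -1/1113909741 ≈ -8.9774e-10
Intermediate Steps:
U(D) = 45 (U(D) = -3*(-15) = 45)
V = -1113941832 (V = -29173*38184 = -1113941832)
1/(V + ((32077 + z(-31)) + U(-16))) = 1/(-1113941832 + ((32077 - 31) + 45)) = 1/(-1113941832 + (32046 + 45)) = 1/(-1113941832 + 32091) = 1/(-1113909741) = -1/1113909741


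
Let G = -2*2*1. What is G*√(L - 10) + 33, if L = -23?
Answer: 33 - 4*I*√33 ≈ 33.0 - 22.978*I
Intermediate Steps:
G = -4 (G = -4*1 = -4)
G*√(L - 10) + 33 = -4*√(-23 - 10) + 33 = -4*I*√33 + 33 = 33 - 4*I*√33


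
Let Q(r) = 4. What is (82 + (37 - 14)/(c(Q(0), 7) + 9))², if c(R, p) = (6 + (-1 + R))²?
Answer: 54804409/8100 ≈ 6766.0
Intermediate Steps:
c(R, p) = (5 + R)²
(82 + (37 - 14)/(c(Q(0), 7) + 9))² = (82 + (37 - 14)/((5 + 4)² + 9))² = (82 + 23/(9² + 9))² = (82 + 23/(81 + 9))² = (82 + 23/90)² = (7403/90)² = 54804409/8100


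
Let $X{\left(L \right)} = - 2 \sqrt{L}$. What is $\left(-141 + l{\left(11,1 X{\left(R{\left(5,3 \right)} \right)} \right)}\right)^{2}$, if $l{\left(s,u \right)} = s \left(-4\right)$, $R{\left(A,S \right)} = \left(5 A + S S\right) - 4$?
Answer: $34225$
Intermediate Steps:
$R{\left(A,S \right)} = -4 + S^{2} + 5 A$ ($R{\left(A,S \right)} = \left(5 A + S^{2}\right) - 4 = \left(S^{2} + 5 A\right) - 4 = -4 + S^{2} + 5 A$)
$l{\left(s,u \right)} = - 4 s$
$\left(-141 + l{\left(11,1 X{\left(R{\left(5,3 \right)} \right)} \right)}\right)^{2} = \left(-141 - 44\right)^{2} = \left(-185\right)^{2} = 34225$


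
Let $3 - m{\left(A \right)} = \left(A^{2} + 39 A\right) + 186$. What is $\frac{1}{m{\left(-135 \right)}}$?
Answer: $- \frac{1}{13143} \approx -7.6086 \cdot 10^{-5}$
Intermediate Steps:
$m{\left(A \right)} = -183 - A^{2} - 39 A$ ($m{\left(A \right)} = 3 - \left(\left(A^{2} + 39 A\right) + 186\right) = 3 - \left(186 + A^{2} + 39 A\right) = -183 - A^{2} - 39 A$)
$\frac{1}{m{\left(-135 \right)}} = \frac{1}{-183 - \left(-135\right)^{2} - -5265} = \frac{1}{-183 - 18225 + 5265} = \frac{1}{-13143} = - \frac{1}{13143}$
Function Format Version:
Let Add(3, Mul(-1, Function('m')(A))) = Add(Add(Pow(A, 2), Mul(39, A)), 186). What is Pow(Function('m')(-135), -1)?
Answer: Rational(-1, 13143) ≈ -7.6086e-5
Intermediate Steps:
Function('m')(A) = Add(-183, Mul(-1, Pow(A, 2)), Mul(-39, A)) (Function('m')(A) = Add(3, Mul(-1, Add(Add(Pow(A, 2), Mul(39, A)), 186))) = Add(3, Mul(-1, Add(186, Pow(A, 2), Mul(39, A)))) = Add(3, Add(-186, Mul(-1, Pow(A, 2)), Mul(-39, A))) = Add(-183, Mul(-1, Pow(A, 2)), Mul(-39, A)))
Pow(Function('m')(-135), -1) = Pow(Add(-183, Mul(-1, Pow(-135, 2)), Mul(-39, -135)), -1) = Pow(Add(-183, Mul(-1, 18225), 5265), -1) = Pow(Add(-183, -18225, 5265), -1) = Pow(-13143, -1) = Rational(-1, 13143)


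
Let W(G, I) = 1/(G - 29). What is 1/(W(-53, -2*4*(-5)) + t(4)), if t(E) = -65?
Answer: -82/5331 ≈ -0.015382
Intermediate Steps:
W(G, I) = 1/(-29 + G)
1/(W(-53, -2*4*(-5)) + t(4)) = 1/(1/(-29 - 53) - 65) = 1/(1/(-82) - 65) = 1/(-1/82 - 65) = 1/(-5331/82) = -82/5331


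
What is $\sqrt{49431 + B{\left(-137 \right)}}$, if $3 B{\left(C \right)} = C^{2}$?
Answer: $\frac{\sqrt{501186}}{3} \approx 235.98$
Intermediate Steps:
$B{\left(C \right)} = \frac{C^{2}}{3}$
$\sqrt{49431 + B{\left(-137 \right)}} = \sqrt{49431 + \frac{\left(-137\right)^{2}}{3}} = \sqrt{49431 + \frac{1}{3} \cdot 18769} = \sqrt{49431 + \frac{18769}{3}} = \sqrt{\frac{167062}{3}} = \frac{\sqrt{501186}}{3}$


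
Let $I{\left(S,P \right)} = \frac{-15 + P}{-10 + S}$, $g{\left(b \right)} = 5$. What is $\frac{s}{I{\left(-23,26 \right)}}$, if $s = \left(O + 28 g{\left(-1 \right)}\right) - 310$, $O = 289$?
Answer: $-357$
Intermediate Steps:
$I{\left(S,P \right)} = \frac{-15 + P}{-10 + S}$
$s = 119$ ($s = \left(289 + 28 \cdot 5\right) - 310 = \left(289 + 140\right) - 310 = 429 - 310 = 119$)
$\frac{s}{I{\left(-23,26 \right)}} = \frac{119}{\frac{1}{-10 - 23} \left(-15 + 26\right)} = \frac{119}{\frac{1}{-33} \cdot 11} = \frac{119}{\left(- \frac{1}{33}\right) 11} = \frac{119}{- \frac{1}{3}} = 119 \left(-3\right) = -357$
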